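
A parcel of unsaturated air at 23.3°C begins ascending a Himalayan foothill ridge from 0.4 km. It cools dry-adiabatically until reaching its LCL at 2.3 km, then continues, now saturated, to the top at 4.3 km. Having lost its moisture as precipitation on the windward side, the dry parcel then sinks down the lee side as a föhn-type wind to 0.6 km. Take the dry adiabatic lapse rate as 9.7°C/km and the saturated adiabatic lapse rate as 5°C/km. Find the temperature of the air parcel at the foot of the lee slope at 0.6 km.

30.76°C

Dry to 2300 m: -9.7 × 1.9 km = -18.43°C, so T = 4.87°C.
Saturated to 4300 m: -5 × 2 km = -10°C, so T = -5.13°C.
Dry descent to 600 m: +9.7 × 3.7 km = +35.89°C, so T = 30.76°C.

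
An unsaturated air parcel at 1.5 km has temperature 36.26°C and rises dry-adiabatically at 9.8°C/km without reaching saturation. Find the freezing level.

Height above start = (36.26 − 0) / 9.8 = 3.7 km
Altitude = 1500 m + 3700 m = 5200 m

5.2 km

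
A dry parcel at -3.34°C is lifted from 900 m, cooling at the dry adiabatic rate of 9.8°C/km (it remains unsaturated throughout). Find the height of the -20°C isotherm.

2600 m

Height above start = (-3.34 − (-20)) / 9.8 = 1.7 km
Altitude = 900 m + 1700 m = 2600 m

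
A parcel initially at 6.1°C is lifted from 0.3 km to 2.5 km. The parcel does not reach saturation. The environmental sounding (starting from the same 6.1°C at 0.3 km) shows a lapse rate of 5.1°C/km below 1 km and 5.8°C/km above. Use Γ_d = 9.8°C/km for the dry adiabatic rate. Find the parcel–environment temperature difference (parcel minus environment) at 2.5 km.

-9.29°C (parcel cooler than environment)

Parcel:
  300–2500 m, dry: Δz = 2.2 km ⇒ ΔT = -21.56°C; T = -15.46°C
Environment:
  300–1000 m, environment, lower layer: Δz = 0.7 km ⇒ ΔT = -3.57°C; T = 2.53°C
  1000–2500 m, environment, upper layer: Δz = 1.5 km ⇒ ΔT = -8.7°C; T = -6.17°C
T_parcel − T_env = -15.46 − (-6.17) = -9.29°C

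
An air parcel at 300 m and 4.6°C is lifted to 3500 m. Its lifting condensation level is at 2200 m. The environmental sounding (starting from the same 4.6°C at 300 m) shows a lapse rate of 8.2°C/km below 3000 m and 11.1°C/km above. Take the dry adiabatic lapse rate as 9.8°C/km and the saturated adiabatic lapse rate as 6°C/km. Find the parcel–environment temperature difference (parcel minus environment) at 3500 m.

Parcel:
  300 → 2200 m (dry, 9.8°C/km): ΔT = -9.8 × 1.9 = -18.62°C → T = -14.02°C
  2200 → 3500 m (saturated, 6°C/km): ΔT = -6 × 1.3 = -7.8°C → T = -21.82°C
Environment:
  300 → 3000 m (environment, lower layer, 8.2°C/km): ΔT = -8.2 × 2.7 = -22.14°C → T = -17.54°C
  3000 → 3500 m (environment, upper layer, 11.1°C/km): ΔT = -11.1 × 0.5 = -5.55°C → T = -23.09°C
T_parcel − T_env = -21.82 − (-23.09) = +1.27°C

+1.27°C (parcel warmer than environment)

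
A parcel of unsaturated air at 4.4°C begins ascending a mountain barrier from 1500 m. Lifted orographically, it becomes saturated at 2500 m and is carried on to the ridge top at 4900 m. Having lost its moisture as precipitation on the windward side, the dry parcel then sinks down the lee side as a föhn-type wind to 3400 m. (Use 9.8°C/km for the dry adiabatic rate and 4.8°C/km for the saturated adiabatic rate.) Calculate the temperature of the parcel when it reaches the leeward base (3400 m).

-2.22°C

1500–2500 m, dry: Δz = 1 km ⇒ ΔT = -9.8°C; T = -5.4°C
2500–4900 m, saturated: Δz = 2.4 km ⇒ ΔT = -11.52°C; T = -16.92°C
4900–3400 m, dry descent: Δz = 1.5 km ⇒ ΔT = +14.7°C; T = -2.22°C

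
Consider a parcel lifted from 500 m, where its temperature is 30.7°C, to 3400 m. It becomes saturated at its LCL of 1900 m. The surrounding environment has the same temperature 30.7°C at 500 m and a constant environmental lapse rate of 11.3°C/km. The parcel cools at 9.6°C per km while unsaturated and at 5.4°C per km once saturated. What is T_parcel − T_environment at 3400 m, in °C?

+11.23°C (parcel warmer than environment)

Parcel:
  500–1900 m, dry: Δz = 1.4 km ⇒ ΔT = -13.44°C; T = 17.26°C
  1900–3400 m, saturated: Δz = 1.5 km ⇒ ΔT = -8.1°C; T = 9.16°C
Environment:
  500–3400 m, environment: Δz = 2.9 km ⇒ ΔT = -32.77°C; T = -2.07°C
T_parcel − T_env = 9.16 − (-2.07) = +11.23°C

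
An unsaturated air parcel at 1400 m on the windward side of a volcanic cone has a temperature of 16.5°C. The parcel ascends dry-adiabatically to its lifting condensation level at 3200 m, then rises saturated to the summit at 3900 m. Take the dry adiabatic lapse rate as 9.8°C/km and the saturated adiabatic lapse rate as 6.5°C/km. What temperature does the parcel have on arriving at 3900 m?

From 1400 m to 3200 m (dry): cools by 9.8 × 1.8 = 17.64°C, giving -1.14°C.
From 3200 m to 3900 m (saturated): cools by 6.5 × 0.7 = 4.55°C, giving -5.69°C.

-5.69°C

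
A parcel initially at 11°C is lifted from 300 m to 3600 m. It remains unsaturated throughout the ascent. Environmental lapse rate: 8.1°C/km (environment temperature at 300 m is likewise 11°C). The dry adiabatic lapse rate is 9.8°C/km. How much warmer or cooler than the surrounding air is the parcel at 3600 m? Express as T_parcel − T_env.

-5.61°C (parcel cooler than environment)

Parcel:
  From 300 m to 3600 m (dry): cools by 9.8 × 3.3 = 32.34°C, giving -21.34°C.
Environment:
  From 300 m to 3600 m (environment): cools by 8.1 × 3.3 = 26.73°C, giving -15.73°C.
T_parcel − T_env = -21.34 − (-15.73) = -5.61°C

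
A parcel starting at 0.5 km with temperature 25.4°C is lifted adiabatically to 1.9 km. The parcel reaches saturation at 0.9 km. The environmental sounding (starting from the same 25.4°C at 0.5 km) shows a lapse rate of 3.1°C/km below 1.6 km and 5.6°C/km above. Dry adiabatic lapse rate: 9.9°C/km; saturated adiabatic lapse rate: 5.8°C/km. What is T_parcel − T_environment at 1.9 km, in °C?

Parcel:
  500 → 900 m (dry, 9.9°C/km): ΔT = -9.9 × 0.4 = -3.96°C → T = 21.44°C
  900 → 1900 m (saturated, 5.8°C/km): ΔT = -5.8 × 1 = -5.8°C → T = 15.64°C
Environment:
  500 → 1600 m (environment, lower layer, 3.1°C/km): ΔT = -3.1 × 1.1 = -3.41°C → T = 21.99°C
  1600 → 1900 m (environment, upper layer, 5.6°C/km): ΔT = -5.6 × 0.3 = -1.68°C → T = 20.31°C
T_parcel − T_env = 15.64 − 20.31 = -4.67°C

-4.67°C (parcel cooler than environment)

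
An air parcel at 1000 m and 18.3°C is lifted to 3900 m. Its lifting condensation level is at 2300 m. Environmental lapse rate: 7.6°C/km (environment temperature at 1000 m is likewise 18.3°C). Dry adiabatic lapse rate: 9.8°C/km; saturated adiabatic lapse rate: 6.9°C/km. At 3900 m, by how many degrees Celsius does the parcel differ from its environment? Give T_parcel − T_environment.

-1.74°C (parcel cooler than environment)

Parcel:
  1000 → 2300 m (dry, 9.8°C/km): ΔT = -9.8 × 1.3 = -12.74°C → T = 5.56°C
  2300 → 3900 m (saturated, 6.9°C/km): ΔT = -6.9 × 1.6 = -11.04°C → T = -5.48°C
Environment:
  1000 → 3900 m (environment, 7.6°C/km): ΔT = -7.6 × 2.9 = -22.04°C → T = -3.74°C
T_parcel − T_env = -5.48 − (-3.74) = -1.74°C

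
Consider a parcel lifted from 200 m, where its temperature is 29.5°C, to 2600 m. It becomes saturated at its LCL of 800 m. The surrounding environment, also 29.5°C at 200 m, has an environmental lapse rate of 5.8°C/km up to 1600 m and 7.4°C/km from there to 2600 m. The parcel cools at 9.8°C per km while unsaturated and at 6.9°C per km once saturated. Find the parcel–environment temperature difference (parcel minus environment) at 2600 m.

-2.78°C (parcel cooler than environment)

Parcel:
  200–800 m, dry: Δz = 0.6 km ⇒ ΔT = -5.88°C; T = 23.62°C
  800–2600 m, saturated: Δz = 1.8 km ⇒ ΔT = -12.42°C; T = 11.2°C
Environment:
  200–1600 m, environment, lower layer: Δz = 1.4 km ⇒ ΔT = -8.12°C; T = 21.38°C
  1600–2600 m, environment, upper layer: Δz = 1 km ⇒ ΔT = -7.4°C; T = 13.98°C
T_parcel − T_env = 11.2 − 13.98 = -2.78°C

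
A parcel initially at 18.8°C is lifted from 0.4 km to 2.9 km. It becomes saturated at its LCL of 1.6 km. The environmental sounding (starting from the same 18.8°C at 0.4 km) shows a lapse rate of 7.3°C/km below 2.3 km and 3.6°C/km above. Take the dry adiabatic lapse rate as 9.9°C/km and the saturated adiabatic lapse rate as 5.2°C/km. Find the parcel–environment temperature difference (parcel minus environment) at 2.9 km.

-2.61°C (parcel cooler than environment)

Parcel:
  Dry to 1600 m: -9.9 × 1.2 km = -11.88°C, so T = 6.92°C.
  Saturated to 2900 m: -5.2 × 1.3 km = -6.76°C, so T = 0.16°C.
Environment:
  Environment, lower layer to 2300 m: -7.3 × 1.9 km = -13.87°C, so T = 4.93°C.
  Environment, upper layer to 2900 m: -3.6 × 0.6 km = -2.16°C, so T = 2.77°C.
T_parcel − T_env = 0.16 − 2.77 = -2.61°C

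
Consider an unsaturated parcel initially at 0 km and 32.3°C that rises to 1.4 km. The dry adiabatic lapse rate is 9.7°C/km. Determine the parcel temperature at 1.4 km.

18.72°C

0 → 1400 m (dry adiabatic, 9.7°C/km): ΔT = -9.7 × 1.4 = -13.58°C → T = 18.72°C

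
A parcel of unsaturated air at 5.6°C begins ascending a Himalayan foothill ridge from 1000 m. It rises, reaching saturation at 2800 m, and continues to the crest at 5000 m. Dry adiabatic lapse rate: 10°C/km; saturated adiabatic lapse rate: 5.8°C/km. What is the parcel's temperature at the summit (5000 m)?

1000 → 2800 m (dry, 10°C/km): ΔT = -10 × 1.8 = -18°C → T = -12.4°C
2800 → 5000 m (saturated, 5.8°C/km): ΔT = -5.8 × 2.2 = -12.76°C → T = -25.16°C

-25.16°C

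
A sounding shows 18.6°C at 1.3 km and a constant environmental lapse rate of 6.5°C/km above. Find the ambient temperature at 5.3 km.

-7.4°C

Environmental to 5300 m: -6.5 × 4 km = -26°C, so T = -7.4°C.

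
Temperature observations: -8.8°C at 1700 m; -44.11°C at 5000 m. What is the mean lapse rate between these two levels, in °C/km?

Γ = −ΔT/Δz = (-8.8 − (-44.11)) / (5000 − 1700) m
  = 35.31°C / 3.3 km = 10.7°C/km

10.7°C/km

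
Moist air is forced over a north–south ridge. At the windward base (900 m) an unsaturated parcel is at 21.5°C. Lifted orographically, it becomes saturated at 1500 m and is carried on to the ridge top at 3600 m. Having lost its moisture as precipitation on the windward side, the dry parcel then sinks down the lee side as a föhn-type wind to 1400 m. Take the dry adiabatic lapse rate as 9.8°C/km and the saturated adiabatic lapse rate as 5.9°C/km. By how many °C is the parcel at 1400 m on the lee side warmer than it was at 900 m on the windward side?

900–1500 m, dry: Δz = 0.6 km ⇒ ΔT = -5.88°C; T = 15.62°C
1500–3600 m, saturated: Δz = 2.1 km ⇒ ΔT = -12.39°C; T = 3.23°C
3600–1400 m, dry descent: Δz = 2.2 km ⇒ ΔT = +21.56°C; T = 24.79°C
Net change vs windward start: 24.79 − 21.5 = +3.29°C

+3.29°C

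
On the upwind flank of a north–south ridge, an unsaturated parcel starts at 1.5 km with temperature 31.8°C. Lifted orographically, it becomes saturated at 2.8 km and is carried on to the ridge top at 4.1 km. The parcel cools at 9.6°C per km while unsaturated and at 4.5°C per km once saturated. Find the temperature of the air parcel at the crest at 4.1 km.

Dry to 2800 m: -9.6 × 1.3 km = -12.48°C, so T = 19.32°C.
Saturated to 4100 m: -4.5 × 1.3 km = -5.85°C, so T = 13.47°C.

13.47°C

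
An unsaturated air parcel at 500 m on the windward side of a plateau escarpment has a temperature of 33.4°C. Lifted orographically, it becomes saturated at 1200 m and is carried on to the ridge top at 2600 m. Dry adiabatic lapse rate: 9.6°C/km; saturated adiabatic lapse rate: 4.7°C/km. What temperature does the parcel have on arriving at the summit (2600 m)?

500–1200 m, dry: Δz = 0.7 km ⇒ ΔT = -6.72°C; T = 26.68°C
1200–2600 m, saturated: Δz = 1.4 km ⇒ ΔT = -6.58°C; T = 20.1°C

20.1°C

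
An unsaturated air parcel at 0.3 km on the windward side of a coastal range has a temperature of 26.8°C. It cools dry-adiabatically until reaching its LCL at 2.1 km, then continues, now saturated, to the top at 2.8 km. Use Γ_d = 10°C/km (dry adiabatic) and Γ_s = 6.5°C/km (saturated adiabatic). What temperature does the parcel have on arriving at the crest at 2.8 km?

300–2100 m, dry: Δz = 1.8 km ⇒ ΔT = -18°C; T = 8.8°C
2100–2800 m, saturated: Δz = 0.7 km ⇒ ΔT = -4.55°C; T = 4.25°C

4.25°C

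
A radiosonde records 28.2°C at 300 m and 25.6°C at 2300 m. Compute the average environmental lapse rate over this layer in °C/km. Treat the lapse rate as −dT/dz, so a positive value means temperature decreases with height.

1.3°C/km

Γ = −ΔT/Δz = (28.2 − 25.6) / (2300 − 300) m
  = 2.6°C / 2 km = 1.3°C/km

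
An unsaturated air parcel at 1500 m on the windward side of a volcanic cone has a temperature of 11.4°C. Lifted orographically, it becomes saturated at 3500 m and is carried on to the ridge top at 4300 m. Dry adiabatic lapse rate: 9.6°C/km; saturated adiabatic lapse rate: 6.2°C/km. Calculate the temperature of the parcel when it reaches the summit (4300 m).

Dry to 3500 m: -9.6 × 2 km = -19.2°C, so T = -7.8°C.
Saturated to 4300 m: -6.2 × 0.8 km = -4.96°C, so T = -12.76°C.

-12.76°C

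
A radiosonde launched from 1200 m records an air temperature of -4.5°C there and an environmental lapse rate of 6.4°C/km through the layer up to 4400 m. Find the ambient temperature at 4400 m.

From 1200 m to 4400 m (environmental): cools by 6.4 × 3.2 = 20.48°C, giving -24.98°C.

-24.98°C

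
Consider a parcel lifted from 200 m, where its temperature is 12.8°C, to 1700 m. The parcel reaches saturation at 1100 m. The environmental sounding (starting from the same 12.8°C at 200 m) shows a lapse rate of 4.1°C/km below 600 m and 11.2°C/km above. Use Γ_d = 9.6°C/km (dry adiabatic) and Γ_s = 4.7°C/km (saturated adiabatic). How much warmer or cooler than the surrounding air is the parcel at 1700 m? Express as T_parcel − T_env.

+2.5°C (parcel warmer than environment)

Parcel:
  From 200 m to 1100 m (dry): cools by 9.6 × 0.9 = 8.64°C, giving 4.16°C.
  From 1100 m to 1700 m (saturated): cools by 4.7 × 0.6 = 2.82°C, giving 1.34°C.
Environment:
  From 200 m to 600 m (environment, lower layer): cools by 4.1 × 0.4 = 1.64°C, giving 11.16°C.
  From 600 m to 1700 m (environment, upper layer): cools by 11.2 × 1.1 = 12.32°C, giving -1.16°C.
T_parcel − T_env = 1.34 − (-1.16) = +2.5°C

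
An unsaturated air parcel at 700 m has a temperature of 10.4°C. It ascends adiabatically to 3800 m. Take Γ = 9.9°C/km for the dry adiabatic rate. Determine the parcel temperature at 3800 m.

Dry adiabatic to 3800 m: -9.9 × 3.1 km = -30.69°C, so T = -20.29°C.

-20.29°C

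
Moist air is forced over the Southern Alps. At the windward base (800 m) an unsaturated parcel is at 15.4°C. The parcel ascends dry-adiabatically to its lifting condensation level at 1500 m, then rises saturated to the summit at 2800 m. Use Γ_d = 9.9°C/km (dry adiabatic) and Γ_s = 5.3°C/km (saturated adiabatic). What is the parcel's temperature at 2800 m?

1.58°C

800 → 1500 m (dry, 9.9°C/km): ΔT = -9.9 × 0.7 = -6.93°C → T = 8.47°C
1500 → 2800 m (saturated, 5.3°C/km): ΔT = -5.3 × 1.3 = -6.89°C → T = 1.58°C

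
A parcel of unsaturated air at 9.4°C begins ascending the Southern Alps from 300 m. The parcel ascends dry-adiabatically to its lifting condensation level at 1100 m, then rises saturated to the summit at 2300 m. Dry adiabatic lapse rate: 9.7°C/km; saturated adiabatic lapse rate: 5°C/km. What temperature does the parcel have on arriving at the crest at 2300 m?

-4.36°C

From 300 m to 1100 m (dry): cools by 9.7 × 0.8 = 7.76°C, giving 1.64°C.
From 1100 m to 2300 m (saturated): cools by 5 × 1.2 = 6°C, giving -4.36°C.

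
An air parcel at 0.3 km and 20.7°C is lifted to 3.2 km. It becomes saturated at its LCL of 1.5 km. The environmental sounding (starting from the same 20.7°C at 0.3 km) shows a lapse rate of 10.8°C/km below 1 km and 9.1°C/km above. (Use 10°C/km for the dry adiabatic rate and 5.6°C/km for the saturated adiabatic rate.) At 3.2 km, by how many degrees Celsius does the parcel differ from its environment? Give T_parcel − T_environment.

+6.06°C (parcel warmer than environment)

Parcel:
  Dry to 1500 m: -10 × 1.2 km = -12°C, so T = 8.7°C.
  Saturated to 3200 m: -5.6 × 1.7 km = -9.52°C, so T = -0.82°C.
Environment:
  Environment, lower layer to 1000 m: -10.8 × 0.7 km = -7.56°C, so T = 13.14°C.
  Environment, upper layer to 3200 m: -9.1 × 2.2 km = -20.02°C, so T = -6.88°C.
T_parcel − T_env = -0.82 − (-6.88) = +6.06°C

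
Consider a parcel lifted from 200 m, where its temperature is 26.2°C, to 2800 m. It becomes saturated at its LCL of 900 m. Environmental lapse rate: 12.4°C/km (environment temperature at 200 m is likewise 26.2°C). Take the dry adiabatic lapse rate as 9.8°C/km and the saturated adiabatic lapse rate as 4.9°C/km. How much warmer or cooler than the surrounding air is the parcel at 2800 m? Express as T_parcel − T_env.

Parcel:
  From 200 m to 900 m (dry): cools by 9.8 × 0.7 = 6.86°C, giving 19.34°C.
  From 900 m to 2800 m (saturated): cools by 4.9 × 1.9 = 9.31°C, giving 10.03°C.
Environment:
  From 200 m to 2800 m (environment): cools by 12.4 × 2.6 = 32.24°C, giving -6.04°C.
T_parcel − T_env = 10.03 − (-6.04) = +16.07°C

+16.07°C (parcel warmer than environment)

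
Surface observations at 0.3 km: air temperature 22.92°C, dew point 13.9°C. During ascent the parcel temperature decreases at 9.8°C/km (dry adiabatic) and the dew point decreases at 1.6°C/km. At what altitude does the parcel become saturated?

T and T_d converge at 9.8 − 1.6 = 8.2°C per km
Height above start = (22.92 − 13.9) / 8.2 = 1.1 km
LCL altitude = 300 m + 1100 m = 1400 m

1.4 km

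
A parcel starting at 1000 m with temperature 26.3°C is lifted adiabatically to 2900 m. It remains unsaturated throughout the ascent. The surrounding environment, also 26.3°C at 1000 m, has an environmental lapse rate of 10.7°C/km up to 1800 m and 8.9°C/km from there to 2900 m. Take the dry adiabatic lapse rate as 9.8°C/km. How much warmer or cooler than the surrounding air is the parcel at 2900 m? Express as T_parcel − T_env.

Parcel:
  1000–2900 m, dry: Δz = 1.9 km ⇒ ΔT = -18.62°C; T = 7.68°C
Environment:
  1000–1800 m, environment, lower layer: Δz = 0.8 km ⇒ ΔT = -8.56°C; T = 17.74°C
  1800–2900 m, environment, upper layer: Δz = 1.1 km ⇒ ΔT = -9.79°C; T = 7.95°C
T_parcel − T_env = 7.68 − 7.95 = -0.27°C

-0.27°C (parcel cooler than environment)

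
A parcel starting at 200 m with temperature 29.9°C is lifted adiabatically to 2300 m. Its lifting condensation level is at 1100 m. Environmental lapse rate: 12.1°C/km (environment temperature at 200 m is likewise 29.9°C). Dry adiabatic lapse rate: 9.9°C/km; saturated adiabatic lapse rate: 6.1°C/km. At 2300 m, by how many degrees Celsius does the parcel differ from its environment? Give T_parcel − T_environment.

+9.18°C (parcel warmer than environment)

Parcel:
  200 → 1100 m (dry, 9.9°C/km): ΔT = -9.9 × 0.9 = -8.91°C → T = 20.99°C
  1100 → 2300 m (saturated, 6.1°C/km): ΔT = -6.1 × 1.2 = -7.32°C → T = 13.67°C
Environment:
  200 → 2300 m (environment, 12.1°C/km): ΔT = -12.1 × 2.1 = -25.41°C → T = 4.49°C
T_parcel − T_env = 13.67 − 4.49 = +9.18°C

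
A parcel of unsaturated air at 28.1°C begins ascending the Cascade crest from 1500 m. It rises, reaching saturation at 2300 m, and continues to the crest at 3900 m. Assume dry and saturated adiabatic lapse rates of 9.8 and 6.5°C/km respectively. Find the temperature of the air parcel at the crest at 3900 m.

Dry to 2300 m: -9.8 × 0.8 km = -7.84°C, so T = 20.26°C.
Saturated to 3900 m: -6.5 × 1.6 km = -10.4°C, so T = 9.86°C.

9.86°C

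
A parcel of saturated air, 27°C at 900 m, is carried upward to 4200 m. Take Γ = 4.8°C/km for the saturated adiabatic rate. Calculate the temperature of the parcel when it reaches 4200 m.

11.16°C

900–4200 m, saturated adiabatic: Δz = 3.3 km ⇒ ΔT = -15.84°C; T = 11.16°C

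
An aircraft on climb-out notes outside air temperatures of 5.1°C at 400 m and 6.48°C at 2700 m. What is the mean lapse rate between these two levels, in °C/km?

Γ = −ΔT/Δz = (5.1 − 6.48) / (2700 − 400) m
  = -1.38°C / 2.3 km = -0.6°C/km

-0.6°C/km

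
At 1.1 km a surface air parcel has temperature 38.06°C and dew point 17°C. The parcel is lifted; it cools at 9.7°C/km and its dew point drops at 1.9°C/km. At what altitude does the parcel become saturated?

T and T_d converge at 9.7 − 1.9 = 7.8°C per km
Height above start = (38.06 − 17) / 7.8 = 2.7 km
LCL altitude = 1100 m + 2700 m = 3800 m

3.8 km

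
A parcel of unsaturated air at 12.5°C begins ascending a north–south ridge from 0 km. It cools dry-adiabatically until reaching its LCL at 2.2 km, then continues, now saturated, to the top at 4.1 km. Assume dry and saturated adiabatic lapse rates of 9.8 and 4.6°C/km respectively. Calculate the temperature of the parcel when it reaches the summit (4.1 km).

0 → 2200 m (dry, 9.8°C/km): ΔT = -9.8 × 2.2 = -21.56°C → T = -9.06°C
2200 → 4100 m (saturated, 4.6°C/km): ΔT = -4.6 × 1.9 = -8.74°C → T = -17.8°C

-17.8°C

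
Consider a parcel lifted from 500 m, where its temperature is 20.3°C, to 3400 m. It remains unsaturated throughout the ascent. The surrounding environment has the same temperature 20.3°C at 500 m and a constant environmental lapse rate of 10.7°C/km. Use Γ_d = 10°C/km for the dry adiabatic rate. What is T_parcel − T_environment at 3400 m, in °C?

Parcel:
  500 → 3400 m (dry, 10°C/km): ΔT = -10 × 2.9 = -29°C → T = -8.7°C
Environment:
  500 → 3400 m (environment, 10.7°C/km): ΔT = -10.7 × 2.9 = -31.03°C → T = -10.73°C
T_parcel − T_env = -8.7 − (-10.73) = +2.03°C

+2.03°C (parcel warmer than environment)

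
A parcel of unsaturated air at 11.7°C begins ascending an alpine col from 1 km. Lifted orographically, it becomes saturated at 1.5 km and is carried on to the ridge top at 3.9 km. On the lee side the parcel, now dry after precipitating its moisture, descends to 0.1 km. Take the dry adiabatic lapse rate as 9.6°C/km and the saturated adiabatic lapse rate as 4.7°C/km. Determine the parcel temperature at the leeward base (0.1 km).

Dry to 1500 m: -9.6 × 0.5 km = -4.8°C, so T = 6.9°C.
Saturated to 3900 m: -4.7 × 2.4 km = -11.28°C, so T = -4.38°C.
Dry descent to 100 m: +9.6 × 3.8 km = +36.48°C, so T = 32.1°C.

32.1°C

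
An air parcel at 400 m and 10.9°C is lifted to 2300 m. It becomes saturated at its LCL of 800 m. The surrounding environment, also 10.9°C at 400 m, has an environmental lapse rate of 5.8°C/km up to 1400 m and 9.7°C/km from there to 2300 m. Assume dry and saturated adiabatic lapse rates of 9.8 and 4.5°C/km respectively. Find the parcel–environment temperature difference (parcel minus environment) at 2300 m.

Parcel:
  Dry to 800 m: -9.8 × 0.4 km = -3.92°C, so T = 6.98°C.
  Saturated to 2300 m: -4.5 × 1.5 km = -6.75°C, so T = 0.23°C.
Environment:
  Environment, lower layer to 1400 m: -5.8 × 1 km = -5.8°C, so T = 5.1°C.
  Environment, upper layer to 2300 m: -9.7 × 0.9 km = -8.73°C, so T = -3.63°C.
T_parcel − T_env = 0.23 − (-3.63) = +3.86°C

+3.86°C (parcel warmer than environment)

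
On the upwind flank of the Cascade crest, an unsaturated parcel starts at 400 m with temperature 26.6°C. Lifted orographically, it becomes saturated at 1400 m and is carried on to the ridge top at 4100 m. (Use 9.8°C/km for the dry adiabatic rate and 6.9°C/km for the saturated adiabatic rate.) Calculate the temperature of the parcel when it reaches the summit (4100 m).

Dry to 1400 m: -9.8 × 1 km = -9.8°C, so T = 16.8°C.
Saturated to 4100 m: -6.9 × 2.7 km = -18.63°C, so T = -1.83°C.

-1.83°C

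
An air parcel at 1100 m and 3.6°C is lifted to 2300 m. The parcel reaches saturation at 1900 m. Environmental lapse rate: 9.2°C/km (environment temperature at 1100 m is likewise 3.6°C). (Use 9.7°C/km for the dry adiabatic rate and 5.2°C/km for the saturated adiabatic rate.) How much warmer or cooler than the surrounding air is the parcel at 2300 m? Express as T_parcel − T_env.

Parcel:
  1100 → 1900 m (dry, 9.7°C/km): ΔT = -9.7 × 0.8 = -7.76°C → T = -4.16°C
  1900 → 2300 m (saturated, 5.2°C/km): ΔT = -5.2 × 0.4 = -2.08°C → T = -6.24°C
Environment:
  1100 → 2300 m (environment, 9.2°C/km): ΔT = -9.2 × 1.2 = -11.04°C → T = -7.44°C
T_parcel − T_env = -6.24 − (-7.44) = +1.2°C

+1.2°C (parcel warmer than environment)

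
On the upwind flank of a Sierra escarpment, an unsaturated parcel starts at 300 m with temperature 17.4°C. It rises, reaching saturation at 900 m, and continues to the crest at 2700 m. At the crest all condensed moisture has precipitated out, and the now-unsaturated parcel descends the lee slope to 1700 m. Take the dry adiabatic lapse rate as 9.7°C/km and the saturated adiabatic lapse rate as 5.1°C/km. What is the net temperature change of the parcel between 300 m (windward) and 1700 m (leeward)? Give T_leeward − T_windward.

-5.3°C

From 300 m to 900 m (dry): cools by 9.7 × 0.6 = 5.82°C, giving 11.58°C.
From 900 m to 2700 m (saturated): cools by 5.1 × 1.8 = 9.18°C, giving 2.4°C.
From 2700 m to 1700 m (dry descent): warms by 9.7 × 1 = 9.7°C, giving 12.1°C.
Net change vs windward start: 12.1 − 17.4 = -5.3°C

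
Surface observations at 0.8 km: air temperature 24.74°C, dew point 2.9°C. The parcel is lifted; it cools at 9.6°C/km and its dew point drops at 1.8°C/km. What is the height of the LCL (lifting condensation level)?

T and T_d converge at 9.6 − 1.8 = 7.8°C per km
Height above start = (24.74 − 2.9) / 7.8 = 2.8 km
LCL altitude = 800 m + 2800 m = 3600 m

3.6 km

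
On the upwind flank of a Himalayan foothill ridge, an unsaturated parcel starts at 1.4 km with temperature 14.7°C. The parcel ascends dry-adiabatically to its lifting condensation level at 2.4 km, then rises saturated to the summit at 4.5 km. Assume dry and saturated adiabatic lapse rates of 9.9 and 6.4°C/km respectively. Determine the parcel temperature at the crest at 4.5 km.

1400–2400 m, dry: Δz = 1 km ⇒ ΔT = -9.9°C; T = 4.8°C
2400–4500 m, saturated: Δz = 2.1 km ⇒ ΔT = -13.44°C; T = -8.64°C

-8.64°C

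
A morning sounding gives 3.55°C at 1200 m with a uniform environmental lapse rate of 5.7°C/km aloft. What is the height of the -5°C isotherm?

2700 m

Height above start = (3.55 − (-5)) / 5.7 = 1.5 km
Altitude = 1200 m + 1500 m = 2700 m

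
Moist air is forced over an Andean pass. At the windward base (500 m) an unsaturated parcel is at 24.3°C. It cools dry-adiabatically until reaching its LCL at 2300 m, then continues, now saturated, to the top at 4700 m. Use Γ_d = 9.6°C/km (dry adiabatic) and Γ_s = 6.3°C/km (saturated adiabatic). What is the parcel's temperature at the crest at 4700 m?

-8.1°C

500–2300 m, dry: Δz = 1.8 km ⇒ ΔT = -17.28°C; T = 7.02°C
2300–4700 m, saturated: Δz = 2.4 km ⇒ ΔT = -15.12°C; T = -8.1°C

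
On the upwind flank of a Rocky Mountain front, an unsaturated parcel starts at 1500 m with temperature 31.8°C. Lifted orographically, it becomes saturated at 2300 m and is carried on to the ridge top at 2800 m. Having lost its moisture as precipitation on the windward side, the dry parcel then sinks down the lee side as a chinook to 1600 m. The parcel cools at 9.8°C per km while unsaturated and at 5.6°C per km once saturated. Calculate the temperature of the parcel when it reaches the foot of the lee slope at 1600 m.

Dry to 2300 m: -9.8 × 0.8 km = -7.84°C, so T = 23.96°C.
Saturated to 2800 m: -5.6 × 0.5 km = -2.8°C, so T = 21.16°C.
Dry descent to 1600 m: +9.8 × 1.2 km = +11.76°C, so T = 32.92°C.

32.92°C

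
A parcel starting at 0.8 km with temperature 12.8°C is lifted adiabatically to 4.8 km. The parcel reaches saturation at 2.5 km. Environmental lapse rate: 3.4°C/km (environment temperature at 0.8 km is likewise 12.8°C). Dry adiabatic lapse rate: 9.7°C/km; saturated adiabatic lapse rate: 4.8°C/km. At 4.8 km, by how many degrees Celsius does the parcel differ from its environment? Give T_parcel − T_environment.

-13.93°C (parcel cooler than environment)

Parcel:
  From 800 m to 2500 m (dry): cools by 9.7 × 1.7 = 16.49°C, giving -3.69°C.
  From 2500 m to 4800 m (saturated): cools by 4.8 × 2.3 = 11.04°C, giving -14.73°C.
Environment:
  From 800 m to 4800 m (environment): cools by 3.4 × 4 = 13.6°C, giving -0.8°C.
T_parcel − T_env = -14.73 − (-0.8) = -13.93°C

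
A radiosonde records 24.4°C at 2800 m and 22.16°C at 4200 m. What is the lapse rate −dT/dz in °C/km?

Γ = −ΔT/Δz = (24.4 − 22.16) / (4200 − 2800) m
  = 2.24°C / 1.4 km = 1.6°C/km

1.6°C/km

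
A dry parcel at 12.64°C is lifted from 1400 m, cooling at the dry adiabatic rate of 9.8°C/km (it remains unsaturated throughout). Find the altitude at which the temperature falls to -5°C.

Height above start = (12.64 − (-5)) / 9.8 = 1.8 km
Altitude = 1400 m + 1800 m = 3200 m

3200 m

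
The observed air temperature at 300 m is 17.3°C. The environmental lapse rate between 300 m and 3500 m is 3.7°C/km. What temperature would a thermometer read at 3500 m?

300 → 3500 m (environmental, 3.7°C/km): ΔT = -3.7 × 3.2 = -11.84°C → T = 5.46°C

5.46°C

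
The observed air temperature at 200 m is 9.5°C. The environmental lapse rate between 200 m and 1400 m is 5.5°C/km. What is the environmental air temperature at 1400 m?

2.9°C

Environmental to 1400 m: -5.5 × 1.2 km = -6.6°C, so T = 2.9°C.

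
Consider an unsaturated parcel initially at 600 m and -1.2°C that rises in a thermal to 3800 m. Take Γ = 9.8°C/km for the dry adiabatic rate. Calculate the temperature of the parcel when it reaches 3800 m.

-32.56°C

Dry adiabatic to 3800 m: -9.8 × 3.2 km = -31.36°C, so T = -32.56°C.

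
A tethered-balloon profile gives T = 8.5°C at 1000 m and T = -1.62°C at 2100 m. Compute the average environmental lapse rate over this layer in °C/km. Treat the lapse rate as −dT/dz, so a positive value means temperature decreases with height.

Γ = −ΔT/Δz = (8.5 − (-1.62)) / (2100 − 1000) m
  = 10.12°C / 1.1 km = 9.2°C/km

9.2°C/km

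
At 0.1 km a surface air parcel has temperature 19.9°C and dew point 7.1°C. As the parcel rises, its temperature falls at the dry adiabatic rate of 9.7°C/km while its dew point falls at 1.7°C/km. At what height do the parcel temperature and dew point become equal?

T and T_d converge at 9.7 − 1.7 = 8°C per km
Height above start = (19.9 − 7.1) / 8 = 1.6 km
LCL altitude = 100 m + 1600 m = 1700 m

1.7 km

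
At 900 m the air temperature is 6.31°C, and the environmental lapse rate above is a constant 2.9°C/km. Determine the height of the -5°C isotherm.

Height above start = (6.31 − (-5)) / 2.9 = 3.9 km
Altitude = 900 m + 3900 m = 4800 m

4800 m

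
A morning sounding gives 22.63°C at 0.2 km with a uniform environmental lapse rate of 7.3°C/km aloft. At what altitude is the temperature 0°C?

3.3 km

Height above start = (22.63 − 0) / 7.3 = 3.1 km
Altitude = 200 m + 3100 m = 3300 m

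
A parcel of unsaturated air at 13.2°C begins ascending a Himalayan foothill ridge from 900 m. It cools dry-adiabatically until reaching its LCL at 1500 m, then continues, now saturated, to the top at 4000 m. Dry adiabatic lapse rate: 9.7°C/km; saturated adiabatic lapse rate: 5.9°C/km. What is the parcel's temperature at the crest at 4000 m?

900 → 1500 m (dry, 9.7°C/km): ΔT = -9.7 × 0.6 = -5.82°C → T = 7.38°C
1500 → 4000 m (saturated, 5.9°C/km): ΔT = -5.9 × 2.5 = -14.75°C → T = -7.37°C

-7.37°C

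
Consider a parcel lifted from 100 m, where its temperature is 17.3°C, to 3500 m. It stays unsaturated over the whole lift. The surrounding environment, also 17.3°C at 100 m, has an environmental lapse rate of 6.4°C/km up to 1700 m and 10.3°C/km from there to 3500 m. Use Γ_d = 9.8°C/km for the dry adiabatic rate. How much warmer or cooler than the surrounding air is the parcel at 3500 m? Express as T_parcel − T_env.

Parcel:
  From 100 m to 3500 m (dry): cools by 9.8 × 3.4 = 33.32°C, giving -16.02°C.
Environment:
  From 100 m to 1700 m (environment, lower layer): cools by 6.4 × 1.6 = 10.24°C, giving 7.06°C.
  From 1700 m to 3500 m (environment, upper layer): cools by 10.3 × 1.8 = 18.54°C, giving -11.48°C.
T_parcel − T_env = -16.02 − (-11.48) = -4.54°C

-4.54°C (parcel cooler than environment)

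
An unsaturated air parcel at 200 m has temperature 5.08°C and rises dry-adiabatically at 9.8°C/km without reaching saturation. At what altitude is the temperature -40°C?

Height above start = (5.08 − (-40)) / 9.8 = 4.6 km
Altitude = 200 m + 4600 m = 4800 m

4800 m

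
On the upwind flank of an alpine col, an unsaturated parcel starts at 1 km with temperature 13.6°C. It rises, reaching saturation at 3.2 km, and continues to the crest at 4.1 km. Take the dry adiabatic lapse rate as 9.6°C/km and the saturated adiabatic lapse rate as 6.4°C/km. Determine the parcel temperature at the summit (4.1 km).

From 1000 m to 3200 m (dry): cools by 9.6 × 2.2 = 21.12°C, giving -7.52°C.
From 3200 m to 4100 m (saturated): cools by 6.4 × 0.9 = 5.76°C, giving -13.28°C.

-13.28°C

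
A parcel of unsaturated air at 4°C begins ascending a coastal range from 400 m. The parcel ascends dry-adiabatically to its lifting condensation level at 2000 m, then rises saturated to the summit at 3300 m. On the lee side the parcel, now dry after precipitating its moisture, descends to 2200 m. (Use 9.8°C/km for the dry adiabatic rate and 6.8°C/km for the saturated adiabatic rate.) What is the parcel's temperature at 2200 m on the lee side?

400 → 2000 m (dry, 9.8°C/km): ΔT = -9.8 × 1.6 = -15.68°C → T = -11.68°C
2000 → 3300 m (saturated, 6.8°C/km): ΔT = -6.8 × 1.3 = -8.84°C → T = -20.52°C
3300 → 2200 m (dry descent, 9.8°C/km): ΔT = +9.8 × 1.1 = +10.78°C → T = -9.74°C

-9.74°C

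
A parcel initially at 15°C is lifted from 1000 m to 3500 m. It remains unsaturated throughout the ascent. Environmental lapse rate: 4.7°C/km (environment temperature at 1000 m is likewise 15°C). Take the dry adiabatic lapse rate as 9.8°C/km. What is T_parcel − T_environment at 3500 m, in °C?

-12.75°C (parcel cooler than environment)

Parcel:
  1000–3500 m, dry: Δz = 2.5 km ⇒ ΔT = -24.5°C; T = -9.5°C
Environment:
  1000–3500 m, environment: Δz = 2.5 km ⇒ ΔT = -11.75°C; T = 3.25°C
T_parcel − T_env = -9.5 − 3.25 = -12.75°C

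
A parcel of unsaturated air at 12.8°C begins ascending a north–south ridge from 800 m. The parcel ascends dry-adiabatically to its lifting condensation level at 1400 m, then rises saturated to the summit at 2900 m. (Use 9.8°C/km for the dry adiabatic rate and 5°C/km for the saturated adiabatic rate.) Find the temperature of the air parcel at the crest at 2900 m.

800 → 1400 m (dry, 9.8°C/km): ΔT = -9.8 × 0.6 = -5.88°C → T = 6.92°C
1400 → 2900 m (saturated, 5°C/km): ΔT = -5 × 1.5 = -7.5°C → T = -0.58°C

-0.58°C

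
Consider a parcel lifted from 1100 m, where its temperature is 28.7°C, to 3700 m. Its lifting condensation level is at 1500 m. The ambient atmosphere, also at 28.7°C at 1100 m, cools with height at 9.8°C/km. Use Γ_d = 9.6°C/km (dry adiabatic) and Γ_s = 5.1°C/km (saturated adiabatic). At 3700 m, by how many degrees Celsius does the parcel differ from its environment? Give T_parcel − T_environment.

Parcel:
  From 1100 m to 1500 m (dry): cools by 9.6 × 0.4 = 3.84°C, giving 24.86°C.
  From 1500 m to 3700 m (saturated): cools by 5.1 × 2.2 = 11.22°C, giving 13.64°C.
Environment:
  From 1100 m to 3700 m (environment): cools by 9.8 × 2.6 = 25.48°C, giving 3.22°C.
T_parcel − T_env = 13.64 − 3.22 = +10.42°C

+10.42°C (parcel warmer than environment)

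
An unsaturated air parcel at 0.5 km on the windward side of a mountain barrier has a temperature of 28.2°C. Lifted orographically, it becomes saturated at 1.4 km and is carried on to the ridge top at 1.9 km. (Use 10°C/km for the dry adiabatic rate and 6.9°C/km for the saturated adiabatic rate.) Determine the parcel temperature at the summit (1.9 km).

500 → 1400 m (dry, 10°C/km): ΔT = -10 × 0.9 = -9°C → T = 19.2°C
1400 → 1900 m (saturated, 6.9°C/km): ΔT = -6.9 × 0.5 = -3.45°C → T = 15.75°C

15.75°C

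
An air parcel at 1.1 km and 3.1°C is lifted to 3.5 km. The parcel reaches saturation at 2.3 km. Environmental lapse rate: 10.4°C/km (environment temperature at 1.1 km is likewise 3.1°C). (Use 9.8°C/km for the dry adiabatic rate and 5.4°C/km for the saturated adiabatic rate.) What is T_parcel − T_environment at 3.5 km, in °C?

Parcel:
  From 1100 m to 2300 m (dry): cools by 9.8 × 1.2 = 11.76°C, giving -8.66°C.
  From 2300 m to 3500 m (saturated): cools by 5.4 × 1.2 = 6.48°C, giving -15.14°C.
Environment:
  From 1100 m to 3500 m (environment): cools by 10.4 × 2.4 = 24.96°C, giving -21.86°C.
T_parcel − T_env = -15.14 − (-21.86) = +6.72°C

+6.72°C (parcel warmer than environment)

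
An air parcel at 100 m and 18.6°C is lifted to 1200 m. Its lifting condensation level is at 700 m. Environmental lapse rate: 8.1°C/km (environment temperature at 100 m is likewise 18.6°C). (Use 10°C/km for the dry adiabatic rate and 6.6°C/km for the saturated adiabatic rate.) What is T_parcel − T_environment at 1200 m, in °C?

Parcel:
  From 100 m to 700 m (dry): cools by 10 × 0.6 = 6°C, giving 12.6°C.
  From 700 m to 1200 m (saturated): cools by 6.6 × 0.5 = 3.3°C, giving 9.3°C.
Environment:
  From 100 m to 1200 m (environment): cools by 8.1 × 1.1 = 8.91°C, giving 9.69°C.
T_parcel − T_env = 9.3 − 9.69 = -0.39°C

-0.39°C (parcel cooler than environment)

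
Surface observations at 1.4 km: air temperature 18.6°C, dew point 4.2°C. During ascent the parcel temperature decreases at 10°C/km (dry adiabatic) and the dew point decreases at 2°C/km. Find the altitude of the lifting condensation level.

T and T_d converge at 10 − 2 = 8°C per km
Height above start = (18.6 − 4.2) / 8 = 1.8 km
LCL altitude = 1400 m + 1800 m = 3200 m

3.2 km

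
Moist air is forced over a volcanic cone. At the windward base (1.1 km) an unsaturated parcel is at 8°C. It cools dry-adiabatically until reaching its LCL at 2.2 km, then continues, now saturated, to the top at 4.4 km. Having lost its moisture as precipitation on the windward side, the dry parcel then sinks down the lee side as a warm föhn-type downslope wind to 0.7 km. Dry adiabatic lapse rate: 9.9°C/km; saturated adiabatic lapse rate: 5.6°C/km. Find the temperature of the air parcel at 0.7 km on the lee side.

1100 → 2200 m (dry, 9.9°C/km): ΔT = -9.9 × 1.1 = -10.89°C → T = -2.89°C
2200 → 4400 m (saturated, 5.6°C/km): ΔT = -5.6 × 2.2 = -12.32°C → T = -15.21°C
4400 → 700 m (dry descent, 9.9°C/km): ΔT = +9.9 × 3.7 = +36.63°C → T = 21.42°C

21.42°C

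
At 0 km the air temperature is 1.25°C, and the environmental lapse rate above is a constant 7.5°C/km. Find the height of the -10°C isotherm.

1.5 km

Height above start = (1.25 − (-10)) / 7.5 = 1.5 km
Altitude = 0 m + 1500 m = 1500 m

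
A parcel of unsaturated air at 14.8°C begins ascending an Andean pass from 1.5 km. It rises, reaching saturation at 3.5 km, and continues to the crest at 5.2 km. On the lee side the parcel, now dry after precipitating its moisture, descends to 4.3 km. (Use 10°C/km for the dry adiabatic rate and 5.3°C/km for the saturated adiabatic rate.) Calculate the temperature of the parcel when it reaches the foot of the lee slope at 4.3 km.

1500 → 3500 m (dry, 10°C/km): ΔT = -10 × 2 = -20°C → T = -5.2°C
3500 → 5200 m (saturated, 5.3°C/km): ΔT = -5.3 × 1.7 = -9.01°C → T = -14.21°C
5200 → 4300 m (dry descent, 10°C/km): ΔT = +10 × 0.9 = +9°C → T = -5.21°C

-5.21°C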